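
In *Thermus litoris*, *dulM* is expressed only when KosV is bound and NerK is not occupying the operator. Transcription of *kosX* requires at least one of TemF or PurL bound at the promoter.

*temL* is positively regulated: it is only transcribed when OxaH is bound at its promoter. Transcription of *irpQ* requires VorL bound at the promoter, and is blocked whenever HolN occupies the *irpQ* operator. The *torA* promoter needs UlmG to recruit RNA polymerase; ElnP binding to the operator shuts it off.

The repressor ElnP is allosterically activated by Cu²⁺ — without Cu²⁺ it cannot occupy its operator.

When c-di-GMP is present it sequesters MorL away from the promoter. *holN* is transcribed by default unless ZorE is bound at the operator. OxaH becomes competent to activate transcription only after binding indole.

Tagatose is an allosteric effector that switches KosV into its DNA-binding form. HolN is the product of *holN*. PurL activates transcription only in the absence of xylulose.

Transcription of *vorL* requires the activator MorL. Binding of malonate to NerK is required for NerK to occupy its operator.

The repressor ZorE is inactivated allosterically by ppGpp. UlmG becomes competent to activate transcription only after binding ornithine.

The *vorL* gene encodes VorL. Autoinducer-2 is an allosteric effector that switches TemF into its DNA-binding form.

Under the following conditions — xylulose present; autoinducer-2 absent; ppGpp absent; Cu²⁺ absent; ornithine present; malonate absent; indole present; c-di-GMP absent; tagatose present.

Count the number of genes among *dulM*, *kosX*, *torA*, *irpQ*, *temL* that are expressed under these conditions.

Malonate is absent, so NerK is inactive.
Tagatose is present, so KosV is active.
No repressor is bound and KosV is active, so *dulM* is transcribed.
→ *dulM* is ON.
Autoinducer-2 is absent, so TemF is inactive.
Xylulose is present, so PurL is inactive.
No activator is available at the *kosX* promoter, so *kosX* is not transcribed.
→ *kosX* is OFF.
Ornithine is present, so UlmG is active.
Cu²⁺ is absent, so ElnP is inactive.
No repressor is bound and UlmG is active, so *torA* is transcribed.
→ *torA* is ON.
ppGpp is absent, so ZorE is active.
With repressor ZorE bound, *holN* is not transcribed.
So HolN is not produced.
c-di-GMP is absent, so MorL is active.
No repressor is bound and MorL is active, so *vorL* is transcribed.
So VorL is produced and active.
No repressor is bound and VorL is active, so *irpQ* is transcribed.
→ *irpQ* is ON.
Indole is present, so OxaH is active.
No repressor is bound and OxaH is active, so *temL* is transcribed.
→ *temL* is ON.
4 of the 5 genes are transcribed.

4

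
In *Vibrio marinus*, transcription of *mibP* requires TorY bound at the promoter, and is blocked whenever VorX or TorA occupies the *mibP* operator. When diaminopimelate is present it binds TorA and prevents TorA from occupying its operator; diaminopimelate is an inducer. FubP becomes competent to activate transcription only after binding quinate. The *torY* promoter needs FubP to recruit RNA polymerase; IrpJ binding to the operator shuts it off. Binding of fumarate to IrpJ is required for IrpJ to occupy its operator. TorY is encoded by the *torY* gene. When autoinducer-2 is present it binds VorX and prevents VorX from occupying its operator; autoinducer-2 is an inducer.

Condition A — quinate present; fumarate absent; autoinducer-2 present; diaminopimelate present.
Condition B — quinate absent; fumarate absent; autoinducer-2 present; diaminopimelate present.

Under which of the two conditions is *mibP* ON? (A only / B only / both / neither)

A only

Condition A:
Quinate is present, so FubP is active.
Fumarate is absent, so IrpJ is inactive.
No repressor is bound and FubP is active, so *torY* is transcribed.
So TorY is produced and active.
Autoinducer-2 is present, so VorX is inactive.
Diaminopimelate is present, so TorA is inactive.
No repressor is bound and TorY is active, so *mibP* is transcribed.
→ *mibP* is ON in A.
Condition B:
Quinate is absent, so FubP is inactive.
Fumarate is absent, so IrpJ is inactive.
Required activator FubP is absent, so *torY* is not transcribed.
So TorY is not produced.
Autoinducer-2 is present, so VorX is inactive.
Diaminopimelate is present, so TorA is inactive.
Required activator TorY is absent, so *mibP* is not transcribed.
→ *mibP* is OFF in B.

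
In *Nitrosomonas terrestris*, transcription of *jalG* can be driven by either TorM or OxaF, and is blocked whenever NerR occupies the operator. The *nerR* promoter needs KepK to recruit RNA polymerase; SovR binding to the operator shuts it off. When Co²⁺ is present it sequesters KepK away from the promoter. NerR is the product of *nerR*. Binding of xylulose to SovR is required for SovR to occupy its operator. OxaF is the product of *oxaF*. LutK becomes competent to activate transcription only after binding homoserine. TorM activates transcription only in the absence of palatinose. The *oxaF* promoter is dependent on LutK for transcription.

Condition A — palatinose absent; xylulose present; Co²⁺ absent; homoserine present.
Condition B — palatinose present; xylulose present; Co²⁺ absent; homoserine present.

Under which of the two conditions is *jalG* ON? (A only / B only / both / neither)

both

Condition A:
Palatinose is absent, so TorM is active.
Xylulose is present, so SovR is active.
Co²⁺ is absent, so KepK is active.
With repressor SovR bound, *nerR* is not transcribed.
So NerR is not produced.
Homoserine is present, so LutK is active.
No repressor is bound and LutK is active, so *oxaF* is transcribed.
So OxaF is produced and active.
Activator TorM is present, so *jalG* is transcribed.
→ *jalG* is ON in A.
Condition B:
Palatinose is present, so TorM is inactive.
Xylulose is present, so SovR is active.
Co²⁺ is absent, so KepK is active.
With repressor SovR bound, *nerR* is not transcribed.
So NerR is not produced.
Homoserine is present, so LutK is active.
No repressor is bound and LutK is active, so *oxaF* is transcribed.
So OxaF is produced and active.
Activator OxaF is present, so *jalG* is transcribed.
→ *jalG* is ON in B.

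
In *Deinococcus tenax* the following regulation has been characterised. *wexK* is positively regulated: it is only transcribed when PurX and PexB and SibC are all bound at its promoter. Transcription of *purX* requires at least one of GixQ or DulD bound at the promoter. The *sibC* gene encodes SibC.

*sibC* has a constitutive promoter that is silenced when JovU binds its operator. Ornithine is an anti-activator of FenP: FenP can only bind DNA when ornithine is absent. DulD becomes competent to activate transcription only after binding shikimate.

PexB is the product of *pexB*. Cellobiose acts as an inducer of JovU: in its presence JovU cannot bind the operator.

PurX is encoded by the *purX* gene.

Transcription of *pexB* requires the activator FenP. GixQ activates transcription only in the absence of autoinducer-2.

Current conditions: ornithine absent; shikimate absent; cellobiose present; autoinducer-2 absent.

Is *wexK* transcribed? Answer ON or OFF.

Autoinducer-2 is absent, so GixQ is active.
Shikimate is absent, so DulD is inactive.
Activator GixQ is present, so *purX* is transcribed.
So PurX is produced and active.
Ornithine is absent, so FenP is active.
No repressor is bound and FenP is active, so *pexB* is transcribed.
So PexB is produced and active.
Cellobiose is present, so JovU is inactive.
With no repressor bound, *sibC* is transcribed.
So SibC is produced and active.
No repressor is bound and PurX and PexB and SibC are active, so *wexK* is transcribed.

ON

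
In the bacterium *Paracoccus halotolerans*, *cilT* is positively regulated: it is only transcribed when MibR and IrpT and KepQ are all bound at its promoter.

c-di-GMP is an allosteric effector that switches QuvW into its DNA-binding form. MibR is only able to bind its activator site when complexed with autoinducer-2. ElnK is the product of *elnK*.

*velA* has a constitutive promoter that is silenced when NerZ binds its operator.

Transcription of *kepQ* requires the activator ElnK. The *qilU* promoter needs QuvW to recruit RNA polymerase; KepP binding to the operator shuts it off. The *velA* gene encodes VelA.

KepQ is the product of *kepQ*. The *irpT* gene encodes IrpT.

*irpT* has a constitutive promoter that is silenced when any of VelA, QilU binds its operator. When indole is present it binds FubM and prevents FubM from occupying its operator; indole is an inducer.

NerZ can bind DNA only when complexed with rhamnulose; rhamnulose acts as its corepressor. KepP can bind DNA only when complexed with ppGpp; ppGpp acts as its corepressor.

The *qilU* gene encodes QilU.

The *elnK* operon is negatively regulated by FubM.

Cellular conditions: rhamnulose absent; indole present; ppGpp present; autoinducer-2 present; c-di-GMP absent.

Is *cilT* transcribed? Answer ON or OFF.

Autoinducer-2 is present, so MibR is active.
Rhamnulose is absent, so NerZ is inactive.
With no repressor bound, *velA* is transcribed.
So VelA is produced and active.
ppGpp is present, so KepP is active.
c-di-GMP is absent, so QuvW is inactive.
With repressor KepP bound, *qilU* is not transcribed.
So QilU is not produced.
With repressor VelA bound, *irpT* is not transcribed.
So IrpT is not produced.
Indole is present, so FubM is inactive.
With no repressor bound, *elnK* is transcribed.
So ElnK is produced and active.
No repressor is bound and ElnK is active, so *kepQ* is transcribed.
So KepQ is produced and active.
Required activator IrpT is absent, so *cilT* is not transcribed.

OFF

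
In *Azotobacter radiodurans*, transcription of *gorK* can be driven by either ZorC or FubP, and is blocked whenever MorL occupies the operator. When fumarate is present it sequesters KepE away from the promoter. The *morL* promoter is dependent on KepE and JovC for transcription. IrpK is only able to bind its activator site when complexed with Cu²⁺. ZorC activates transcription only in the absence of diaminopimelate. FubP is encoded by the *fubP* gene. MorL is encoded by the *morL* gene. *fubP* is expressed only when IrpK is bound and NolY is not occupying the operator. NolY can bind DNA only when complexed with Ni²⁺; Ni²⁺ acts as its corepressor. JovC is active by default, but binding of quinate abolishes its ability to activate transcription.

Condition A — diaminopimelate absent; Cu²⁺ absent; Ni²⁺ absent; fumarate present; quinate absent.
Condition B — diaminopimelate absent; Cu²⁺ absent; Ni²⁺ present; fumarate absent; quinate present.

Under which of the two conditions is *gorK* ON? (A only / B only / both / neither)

both

Condition A:
Diaminopimelate is absent, so ZorC is active.
Cu²⁺ is absent, so IrpK is inactive.
Ni²⁺ is absent, so NolY is inactive.
Required activator IrpK is absent, so *fubP* is not transcribed.
So FubP is not produced.
Fumarate is present, so KepE is inactive.
Quinate is absent, so JovC is active.
Required activator KepE is absent, so *morL* is not transcribed.
So MorL is not produced.
Activator ZorC is present, so *gorK* is transcribed.
→ *gorK* is ON in A.
Condition B:
Diaminopimelate is absent, so ZorC is active.
Cu²⁺ is absent, so IrpK is inactive.
Ni²⁺ is present, so NolY is active.
With repressor NolY bound, *fubP* is not transcribed.
So FubP is not produced.
Fumarate is absent, so KepE is active.
Quinate is present, so JovC is inactive.
Required activator JovC is absent, so *morL* is not transcribed.
So MorL is not produced.
Activator ZorC is present, so *gorK* is transcribed.
→ *gorK* is ON in B.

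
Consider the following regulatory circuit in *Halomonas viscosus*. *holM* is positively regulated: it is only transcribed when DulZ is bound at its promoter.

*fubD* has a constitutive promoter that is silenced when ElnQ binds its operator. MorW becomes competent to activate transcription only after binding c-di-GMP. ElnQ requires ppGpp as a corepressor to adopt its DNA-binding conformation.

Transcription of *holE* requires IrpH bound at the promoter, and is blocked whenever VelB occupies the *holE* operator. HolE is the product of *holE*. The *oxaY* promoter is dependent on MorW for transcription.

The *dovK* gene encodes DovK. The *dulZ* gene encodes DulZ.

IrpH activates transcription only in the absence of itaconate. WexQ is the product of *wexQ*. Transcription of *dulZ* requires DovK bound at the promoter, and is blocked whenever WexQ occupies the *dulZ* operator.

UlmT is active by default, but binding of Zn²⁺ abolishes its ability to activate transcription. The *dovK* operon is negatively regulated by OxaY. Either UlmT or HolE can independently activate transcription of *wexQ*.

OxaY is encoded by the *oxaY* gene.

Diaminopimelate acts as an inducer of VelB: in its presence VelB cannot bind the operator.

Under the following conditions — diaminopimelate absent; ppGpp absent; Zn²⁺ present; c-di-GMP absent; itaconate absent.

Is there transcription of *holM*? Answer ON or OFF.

c-di-GMP is absent, so MorW is inactive.
Required activator MorW is absent, so *oxaY* is not transcribed.
So OxaY is not produced.
With no repressor bound, *dovK* is transcribed.
So DovK is produced and active.
Zn²⁺ is present, so UlmT is inactive.
Diaminopimelate is absent, so VelB is active.
Itaconate is absent, so IrpH is active.
With repressor VelB bound, *holE* is not transcribed.
So HolE is not produced.
No activator is available at the *wexQ* promoter, so *wexQ* is not transcribed.
So WexQ is not produced.
No repressor is bound and DovK is active, so *dulZ* is transcribed.
So DulZ is produced and active.
No repressor is bound and DulZ is active, so *holM* is transcribed.

ON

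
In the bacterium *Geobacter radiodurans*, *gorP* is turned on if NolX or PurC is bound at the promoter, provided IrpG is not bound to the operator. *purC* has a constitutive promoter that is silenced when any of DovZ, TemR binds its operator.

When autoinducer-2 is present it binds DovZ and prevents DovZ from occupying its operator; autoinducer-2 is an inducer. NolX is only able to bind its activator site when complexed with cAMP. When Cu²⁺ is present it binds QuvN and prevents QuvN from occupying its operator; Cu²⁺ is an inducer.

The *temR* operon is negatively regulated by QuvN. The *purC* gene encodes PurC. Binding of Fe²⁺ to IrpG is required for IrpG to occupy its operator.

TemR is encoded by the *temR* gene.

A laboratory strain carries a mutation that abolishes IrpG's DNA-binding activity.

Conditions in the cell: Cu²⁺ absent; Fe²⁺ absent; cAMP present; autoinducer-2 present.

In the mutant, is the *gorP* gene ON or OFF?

cAMP is present, so NolX is active.
Autoinducer-2 is present, so DovZ is inactive.
Cu²⁺ is absent, so QuvN is active.
With repressor QuvN bound, *temR* is not transcribed.
So TemR is not produced.
With no repressor bound, *purC* is transcribed.
So PurC is produced and active.
IrpG is non-functional in this strain, so it has no effect.
Activator NolX is present, so *gorP* is transcribed.

ON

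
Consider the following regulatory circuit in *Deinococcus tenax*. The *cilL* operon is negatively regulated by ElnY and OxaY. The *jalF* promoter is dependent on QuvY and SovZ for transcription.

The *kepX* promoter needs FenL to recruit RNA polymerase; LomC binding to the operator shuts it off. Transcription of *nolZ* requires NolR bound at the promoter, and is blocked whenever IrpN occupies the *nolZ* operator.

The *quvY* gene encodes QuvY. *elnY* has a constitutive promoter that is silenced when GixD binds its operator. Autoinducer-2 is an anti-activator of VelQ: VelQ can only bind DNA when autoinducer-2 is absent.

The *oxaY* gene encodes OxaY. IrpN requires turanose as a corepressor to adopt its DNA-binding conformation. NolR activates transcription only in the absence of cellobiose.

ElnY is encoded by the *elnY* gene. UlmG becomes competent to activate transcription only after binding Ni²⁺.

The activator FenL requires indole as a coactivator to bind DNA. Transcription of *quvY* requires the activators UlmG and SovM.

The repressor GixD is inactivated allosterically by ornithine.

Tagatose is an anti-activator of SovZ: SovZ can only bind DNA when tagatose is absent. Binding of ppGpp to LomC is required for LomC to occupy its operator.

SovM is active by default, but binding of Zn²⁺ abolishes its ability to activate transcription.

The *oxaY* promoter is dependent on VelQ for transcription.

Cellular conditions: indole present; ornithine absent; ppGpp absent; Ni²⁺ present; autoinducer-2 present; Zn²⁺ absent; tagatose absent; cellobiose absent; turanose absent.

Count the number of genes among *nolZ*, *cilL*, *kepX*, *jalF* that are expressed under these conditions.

4

Cellobiose is absent, so NolR is active.
Turanose is absent, so IrpN is inactive.
No repressor is bound and NolR is active, so *nolZ* is transcribed.
→ *nolZ* is ON.
Ornithine is absent, so GixD is active.
With repressor GixD bound, *elnY* is not transcribed.
So ElnY is not produced.
Autoinducer-2 is present, so VelQ is inactive.
Required activator VelQ is absent, so *oxaY* is not transcribed.
So OxaY is not produced.
With no repressor bound, *cilL* is transcribed.
→ *cilL* is ON.
Indole is present, so FenL is active.
ppGpp is absent, so LomC is inactive.
No repressor is bound and FenL is active, so *kepX* is transcribed.
→ *kepX* is ON.
Ni²⁺ is present, so UlmG is active.
Zn²⁺ is absent, so SovM is active.
No repressor is bound and UlmG and SovM are active, so *quvY* is transcribed.
So QuvY is produced and active.
Tagatose is absent, so SovZ is active.
No repressor is bound and QuvY and SovZ are active, so *jalF* is transcribed.
→ *jalF* is ON.
4 of the 4 genes are transcribed.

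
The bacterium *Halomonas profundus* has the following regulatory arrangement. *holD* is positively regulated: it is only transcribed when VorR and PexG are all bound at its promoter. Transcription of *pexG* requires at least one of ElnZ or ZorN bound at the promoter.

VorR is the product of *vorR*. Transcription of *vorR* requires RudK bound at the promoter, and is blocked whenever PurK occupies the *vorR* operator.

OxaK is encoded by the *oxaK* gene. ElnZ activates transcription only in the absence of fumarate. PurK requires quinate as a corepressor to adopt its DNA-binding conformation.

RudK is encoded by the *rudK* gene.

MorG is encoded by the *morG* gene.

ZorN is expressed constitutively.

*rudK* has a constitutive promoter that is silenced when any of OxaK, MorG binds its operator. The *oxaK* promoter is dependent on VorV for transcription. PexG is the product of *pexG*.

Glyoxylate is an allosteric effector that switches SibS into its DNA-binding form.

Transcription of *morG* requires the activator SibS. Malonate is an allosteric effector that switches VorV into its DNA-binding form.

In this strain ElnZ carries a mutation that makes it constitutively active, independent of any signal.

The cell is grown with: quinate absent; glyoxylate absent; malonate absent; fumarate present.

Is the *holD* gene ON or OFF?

ON

Quinate is absent, so PurK is inactive.
Malonate is absent, so VorV is inactive.
Required activator VorV is absent, so *oxaK* is not transcribed.
So OxaK is not produced.
Glyoxylate is absent, so SibS is inactive.
Required activator SibS is absent, so *morG* is not transcribed.
So MorG is not produced.
With no repressor bound, *rudK* is transcribed.
So RudK is produced and active.
No repressor is bound and RudK is active, so *vorR* is transcribed.
So VorR is produced and active.
ElnZ is constitutively active in this strain.
ZorN is produced constitutively and is active.
Activator ElnZ is present, so *pexG* is transcribed.
So PexG is produced and active.
No repressor is bound and VorR and PexG are active, so *holD* is transcribed.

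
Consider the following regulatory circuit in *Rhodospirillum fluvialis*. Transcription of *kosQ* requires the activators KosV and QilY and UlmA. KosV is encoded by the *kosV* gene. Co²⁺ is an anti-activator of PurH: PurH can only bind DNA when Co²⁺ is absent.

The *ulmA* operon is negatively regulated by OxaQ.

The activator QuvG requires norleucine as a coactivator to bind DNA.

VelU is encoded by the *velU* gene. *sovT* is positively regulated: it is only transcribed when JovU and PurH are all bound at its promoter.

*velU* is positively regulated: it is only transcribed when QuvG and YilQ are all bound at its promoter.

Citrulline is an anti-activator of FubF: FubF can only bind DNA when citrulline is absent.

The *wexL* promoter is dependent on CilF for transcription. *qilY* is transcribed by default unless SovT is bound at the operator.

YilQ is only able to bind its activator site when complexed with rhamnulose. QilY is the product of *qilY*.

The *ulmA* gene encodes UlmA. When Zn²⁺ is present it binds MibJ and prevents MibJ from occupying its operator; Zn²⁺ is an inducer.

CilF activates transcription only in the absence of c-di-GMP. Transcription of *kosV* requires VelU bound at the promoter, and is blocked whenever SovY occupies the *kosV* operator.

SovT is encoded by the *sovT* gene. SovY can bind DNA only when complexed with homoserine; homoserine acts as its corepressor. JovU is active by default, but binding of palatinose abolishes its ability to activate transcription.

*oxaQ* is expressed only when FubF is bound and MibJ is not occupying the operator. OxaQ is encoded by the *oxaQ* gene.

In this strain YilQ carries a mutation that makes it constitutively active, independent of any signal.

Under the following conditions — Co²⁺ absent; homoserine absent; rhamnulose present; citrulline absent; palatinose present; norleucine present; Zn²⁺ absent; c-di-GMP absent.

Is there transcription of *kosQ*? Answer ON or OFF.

Norleucine is present, so QuvG is active.
YilQ is constitutively active in this strain.
No repressor is bound and QuvG and YilQ are active, so *velU* is transcribed.
So VelU is produced and active.
Homoserine is absent, so SovY is inactive.
No repressor is bound and VelU is active, so *kosV* is transcribed.
So KosV is produced and active.
Palatinose is present, so JovU is inactive.
Co²⁺ is absent, so PurH is active.
Required activator JovU is absent, so *sovT* is not transcribed.
So SovT is not produced.
With no repressor bound, *qilY* is transcribed.
So QilY is produced and active.
Zn²⁺ is absent, so MibJ is active.
Citrulline is absent, so FubF is active.
With repressor MibJ bound, *oxaQ* is not transcribed.
So OxaQ is not produced.
With no repressor bound, *ulmA* is transcribed.
So UlmA is produced and active.
No repressor is bound and KosV and QilY and UlmA are active, so *kosQ* is transcribed.

ON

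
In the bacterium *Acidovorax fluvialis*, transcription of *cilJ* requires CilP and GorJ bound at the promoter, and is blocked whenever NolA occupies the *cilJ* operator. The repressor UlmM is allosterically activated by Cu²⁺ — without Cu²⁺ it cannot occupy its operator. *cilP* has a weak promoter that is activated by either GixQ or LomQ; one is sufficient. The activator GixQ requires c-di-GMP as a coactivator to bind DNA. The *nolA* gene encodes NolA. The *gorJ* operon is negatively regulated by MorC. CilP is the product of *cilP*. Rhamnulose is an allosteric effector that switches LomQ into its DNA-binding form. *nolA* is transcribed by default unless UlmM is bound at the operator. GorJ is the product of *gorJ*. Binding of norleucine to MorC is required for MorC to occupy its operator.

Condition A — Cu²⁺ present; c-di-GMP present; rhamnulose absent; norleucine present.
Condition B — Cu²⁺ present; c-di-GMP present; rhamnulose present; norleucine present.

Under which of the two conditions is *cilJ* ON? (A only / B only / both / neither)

Condition A:
Cu²⁺ is present, so UlmM is active.
With repressor UlmM bound, *nolA* is not transcribed.
So NolA is not produced.
c-di-GMP is present, so GixQ is active.
Rhamnulose is absent, so LomQ is inactive.
Activator GixQ is present, so *cilP* is transcribed.
So CilP is produced and active.
Norleucine is present, so MorC is active.
With repressor MorC bound, *gorJ* is not transcribed.
So GorJ is not produced.
Required activator GorJ is absent, so *cilJ* is not transcribed.
→ *cilJ* is OFF in A.
Condition B:
Cu²⁺ is present, so UlmM is active.
With repressor UlmM bound, *nolA* is not transcribed.
So NolA is not produced.
c-di-GMP is present, so GixQ is active.
Rhamnulose is present, so LomQ is active.
Activator GixQ is present, so *cilP* is transcribed.
So CilP is produced and active.
Norleucine is present, so MorC is active.
With repressor MorC bound, *gorJ* is not transcribed.
So GorJ is not produced.
Required activator GorJ is absent, so *cilJ* is not transcribed.
→ *cilJ* is OFF in B.

neither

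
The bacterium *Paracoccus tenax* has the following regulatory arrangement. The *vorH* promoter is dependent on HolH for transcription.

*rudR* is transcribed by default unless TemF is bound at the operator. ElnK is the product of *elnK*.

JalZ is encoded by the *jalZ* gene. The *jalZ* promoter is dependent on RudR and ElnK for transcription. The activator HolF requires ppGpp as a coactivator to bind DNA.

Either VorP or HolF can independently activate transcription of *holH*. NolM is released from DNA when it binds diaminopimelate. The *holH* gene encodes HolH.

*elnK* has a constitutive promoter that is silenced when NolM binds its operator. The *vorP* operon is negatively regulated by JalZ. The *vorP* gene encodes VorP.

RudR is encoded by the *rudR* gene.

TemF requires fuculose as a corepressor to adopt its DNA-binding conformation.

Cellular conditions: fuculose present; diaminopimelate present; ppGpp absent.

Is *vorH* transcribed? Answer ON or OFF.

Fuculose is present, so TemF is active.
With repressor TemF bound, *rudR* is not transcribed.
So RudR is not produced.
Diaminopimelate is present, so NolM is inactive.
With no repressor bound, *elnK* is transcribed.
So ElnK is produced and active.
Required activator RudR is absent, so *jalZ* is not transcribed.
So JalZ is not produced.
With no repressor bound, *vorP* is transcribed.
So VorP is produced and active.
ppGpp is absent, so HolF is inactive.
Activator VorP is present, so *holH* is transcribed.
So HolH is produced and active.
No repressor is bound and HolH is active, so *vorH* is transcribed.

ON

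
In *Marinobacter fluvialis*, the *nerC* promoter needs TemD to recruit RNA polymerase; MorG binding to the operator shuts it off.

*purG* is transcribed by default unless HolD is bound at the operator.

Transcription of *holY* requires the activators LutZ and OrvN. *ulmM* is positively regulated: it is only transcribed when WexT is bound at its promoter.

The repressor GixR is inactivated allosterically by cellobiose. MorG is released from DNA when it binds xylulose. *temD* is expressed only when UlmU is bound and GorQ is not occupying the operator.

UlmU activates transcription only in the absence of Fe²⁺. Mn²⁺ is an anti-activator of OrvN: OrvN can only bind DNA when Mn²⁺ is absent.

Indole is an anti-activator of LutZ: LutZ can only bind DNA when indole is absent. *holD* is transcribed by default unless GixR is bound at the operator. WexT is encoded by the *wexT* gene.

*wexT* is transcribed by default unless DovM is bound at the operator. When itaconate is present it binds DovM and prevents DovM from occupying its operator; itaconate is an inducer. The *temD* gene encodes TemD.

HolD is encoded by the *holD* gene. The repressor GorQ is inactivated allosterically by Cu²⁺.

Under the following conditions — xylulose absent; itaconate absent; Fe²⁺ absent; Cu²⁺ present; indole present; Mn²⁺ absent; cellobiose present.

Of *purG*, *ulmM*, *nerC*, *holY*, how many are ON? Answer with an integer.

0

Cellobiose is present, so GixR is inactive.
With no repressor bound, *holD* is transcribed.
So HolD is produced and active.
With repressor HolD bound, *purG* is not transcribed.
→ *purG* is OFF.
Itaconate is absent, so DovM is active.
With repressor DovM bound, *wexT* is not transcribed.
So WexT is not produced.
Required activator WexT is absent, so *ulmM* is not transcribed.
→ *ulmM* is OFF.
Xylulose is absent, so MorG is active.
Cu²⁺ is present, so GorQ is inactive.
Fe²⁺ is absent, so UlmU is active.
No repressor is bound and UlmU is active, so *temD* is transcribed.
So TemD is produced and active.
With repressor MorG bound, *nerC* is not transcribed.
→ *nerC* is OFF.
Indole is present, so LutZ is inactive.
Mn²⁺ is absent, so OrvN is active.
Required activator LutZ is absent, so *holY* is not transcribed.
→ *holY* is OFF.
0 of the 4 genes are transcribed.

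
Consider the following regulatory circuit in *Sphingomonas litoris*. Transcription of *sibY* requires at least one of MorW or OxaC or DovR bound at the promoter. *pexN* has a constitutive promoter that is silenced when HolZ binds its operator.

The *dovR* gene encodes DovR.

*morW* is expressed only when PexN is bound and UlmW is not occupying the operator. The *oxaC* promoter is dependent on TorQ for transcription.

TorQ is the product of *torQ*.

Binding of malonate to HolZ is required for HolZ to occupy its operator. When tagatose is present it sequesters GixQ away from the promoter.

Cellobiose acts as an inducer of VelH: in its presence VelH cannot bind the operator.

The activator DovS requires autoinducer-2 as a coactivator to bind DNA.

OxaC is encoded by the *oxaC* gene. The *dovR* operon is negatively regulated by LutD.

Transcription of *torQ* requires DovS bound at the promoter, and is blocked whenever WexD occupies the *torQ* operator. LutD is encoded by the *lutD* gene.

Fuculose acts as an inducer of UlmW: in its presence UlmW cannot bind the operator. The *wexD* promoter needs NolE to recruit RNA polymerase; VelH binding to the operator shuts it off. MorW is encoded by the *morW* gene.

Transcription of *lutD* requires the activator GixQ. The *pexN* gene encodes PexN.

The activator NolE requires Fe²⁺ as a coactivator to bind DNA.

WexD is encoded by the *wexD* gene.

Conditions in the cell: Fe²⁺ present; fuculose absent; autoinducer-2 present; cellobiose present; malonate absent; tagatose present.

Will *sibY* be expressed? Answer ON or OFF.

ON

Malonate is absent, so HolZ is inactive.
With no repressor bound, *pexN* is transcribed.
So PexN is produced and active.
Fuculose is absent, so UlmW is active.
With repressor UlmW bound, *morW* is not transcribed.
So MorW is not produced.
Cellobiose is present, so VelH is inactive.
Fe²⁺ is present, so NolE is active.
No repressor is bound and NolE is active, so *wexD* is transcribed.
So WexD is produced and active.
Autoinducer-2 is present, so DovS is active.
With repressor WexD bound, *torQ* is not transcribed.
So TorQ is not produced.
Required activator TorQ is absent, so *oxaC* is not transcribed.
So OxaC is not produced.
Tagatose is present, so GixQ is inactive.
Required activator GixQ is absent, so *lutD* is not transcribed.
So LutD is not produced.
With no repressor bound, *dovR* is transcribed.
So DovR is produced and active.
Activator DovR is present, so *sibY* is transcribed.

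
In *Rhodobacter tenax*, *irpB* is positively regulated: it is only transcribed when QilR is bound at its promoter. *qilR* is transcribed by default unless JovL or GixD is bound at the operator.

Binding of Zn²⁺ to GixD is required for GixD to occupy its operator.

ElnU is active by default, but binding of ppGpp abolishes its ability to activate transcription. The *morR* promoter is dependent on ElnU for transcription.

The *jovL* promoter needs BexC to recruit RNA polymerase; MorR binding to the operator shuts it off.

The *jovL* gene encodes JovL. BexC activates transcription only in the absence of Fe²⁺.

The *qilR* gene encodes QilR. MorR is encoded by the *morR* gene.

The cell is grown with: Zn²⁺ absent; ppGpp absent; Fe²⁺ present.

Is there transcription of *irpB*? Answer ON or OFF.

ppGpp is absent, so ElnU is active.
No repressor is bound and ElnU is active, so *morR* is transcribed.
So MorR is produced and active.
Fe²⁺ is present, so BexC is inactive.
With repressor MorR bound, *jovL* is not transcribed.
So JovL is not produced.
Zn²⁺ is absent, so GixD is inactive.
With no repressor bound, *qilR* is transcribed.
So QilR is produced and active.
No repressor is bound and QilR is active, so *irpB* is transcribed.

ON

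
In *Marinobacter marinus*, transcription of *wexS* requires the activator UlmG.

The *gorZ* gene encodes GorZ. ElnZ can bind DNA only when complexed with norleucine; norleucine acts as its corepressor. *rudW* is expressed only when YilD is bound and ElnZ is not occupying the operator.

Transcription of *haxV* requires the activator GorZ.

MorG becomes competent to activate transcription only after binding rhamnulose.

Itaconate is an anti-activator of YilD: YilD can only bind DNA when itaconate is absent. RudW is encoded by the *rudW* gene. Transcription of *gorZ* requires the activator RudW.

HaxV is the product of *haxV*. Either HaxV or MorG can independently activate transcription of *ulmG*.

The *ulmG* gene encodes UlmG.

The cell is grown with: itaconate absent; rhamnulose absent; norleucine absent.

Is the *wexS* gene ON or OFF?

ON

Norleucine is absent, so ElnZ is inactive.
Itaconate is absent, so YilD is active.
No repressor is bound and YilD is active, so *rudW* is transcribed.
So RudW is produced and active.
No repressor is bound and RudW is active, so *gorZ* is transcribed.
So GorZ is produced and active.
No repressor is bound and GorZ is active, so *haxV* is transcribed.
So HaxV is produced and active.
Rhamnulose is absent, so MorG is inactive.
Activator HaxV is present, so *ulmG* is transcribed.
So UlmG is produced and active.
No repressor is bound and UlmG is active, so *wexS* is transcribed.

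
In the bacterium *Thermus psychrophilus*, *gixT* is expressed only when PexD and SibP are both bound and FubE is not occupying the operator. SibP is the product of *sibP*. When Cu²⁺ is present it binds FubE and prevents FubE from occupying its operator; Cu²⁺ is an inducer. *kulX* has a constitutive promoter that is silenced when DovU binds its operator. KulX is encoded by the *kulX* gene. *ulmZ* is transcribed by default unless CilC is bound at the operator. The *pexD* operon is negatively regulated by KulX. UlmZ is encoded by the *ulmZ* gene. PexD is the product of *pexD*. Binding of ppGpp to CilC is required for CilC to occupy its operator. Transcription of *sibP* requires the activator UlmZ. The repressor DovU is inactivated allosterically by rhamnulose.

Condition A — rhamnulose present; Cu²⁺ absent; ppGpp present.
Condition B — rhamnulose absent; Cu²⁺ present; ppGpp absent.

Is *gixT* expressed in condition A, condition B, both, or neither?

B only

Condition A:
Rhamnulose is present, so DovU is inactive.
With no repressor bound, *kulX* is transcribed.
So KulX is produced and active.
With repressor KulX bound, *pexD* is not transcribed.
So PexD is not produced.
Cu²⁺ is absent, so FubE is active.
ppGpp is present, so CilC is active.
With repressor CilC bound, *ulmZ* is not transcribed.
So UlmZ is not produced.
Required activator UlmZ is absent, so *sibP* is not transcribed.
So SibP is not produced.
With repressor FubE bound, *gixT* is not transcribed.
→ *gixT* is OFF in A.
Condition B:
Rhamnulose is absent, so DovU is active.
With repressor DovU bound, *kulX* is not transcribed.
So KulX is not produced.
With no repressor bound, *pexD* is transcribed.
So PexD is produced and active.
Cu²⁺ is present, so FubE is inactive.
ppGpp is absent, so CilC is inactive.
With no repressor bound, *ulmZ* is transcribed.
So UlmZ is produced and active.
No repressor is bound and UlmZ is active, so *sibP* is transcribed.
So SibP is produced and active.
No repressor is bound and PexD and SibP are active, so *gixT* is transcribed.
→ *gixT* is ON in B.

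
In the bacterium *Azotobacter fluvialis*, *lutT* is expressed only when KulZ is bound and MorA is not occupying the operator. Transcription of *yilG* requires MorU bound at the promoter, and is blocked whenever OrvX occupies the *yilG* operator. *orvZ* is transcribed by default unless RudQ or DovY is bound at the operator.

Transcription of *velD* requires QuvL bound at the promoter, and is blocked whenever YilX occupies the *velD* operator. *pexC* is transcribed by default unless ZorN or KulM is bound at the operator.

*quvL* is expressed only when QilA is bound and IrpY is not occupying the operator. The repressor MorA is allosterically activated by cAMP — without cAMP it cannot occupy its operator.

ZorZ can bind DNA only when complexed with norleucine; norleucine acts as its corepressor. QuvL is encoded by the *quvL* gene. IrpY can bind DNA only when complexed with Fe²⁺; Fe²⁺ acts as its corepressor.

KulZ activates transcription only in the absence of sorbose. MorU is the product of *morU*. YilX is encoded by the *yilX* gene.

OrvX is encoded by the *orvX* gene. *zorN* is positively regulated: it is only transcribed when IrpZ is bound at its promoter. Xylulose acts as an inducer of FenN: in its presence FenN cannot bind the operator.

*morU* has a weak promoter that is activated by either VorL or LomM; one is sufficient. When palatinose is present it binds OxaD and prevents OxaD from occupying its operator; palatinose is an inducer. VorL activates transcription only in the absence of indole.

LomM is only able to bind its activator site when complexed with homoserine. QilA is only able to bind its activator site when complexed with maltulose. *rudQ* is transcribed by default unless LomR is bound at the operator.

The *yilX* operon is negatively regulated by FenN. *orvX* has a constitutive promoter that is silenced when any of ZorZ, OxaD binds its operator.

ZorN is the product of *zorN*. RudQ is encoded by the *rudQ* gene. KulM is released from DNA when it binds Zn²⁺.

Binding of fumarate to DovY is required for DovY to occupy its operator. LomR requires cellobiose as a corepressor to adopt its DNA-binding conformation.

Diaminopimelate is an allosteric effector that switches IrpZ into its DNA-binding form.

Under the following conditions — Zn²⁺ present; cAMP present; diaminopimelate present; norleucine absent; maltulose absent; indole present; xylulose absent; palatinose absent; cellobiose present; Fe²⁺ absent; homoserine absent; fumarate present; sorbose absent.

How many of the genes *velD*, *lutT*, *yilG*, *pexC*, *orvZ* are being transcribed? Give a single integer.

Xylulose is absent, so FenN is active.
With repressor FenN bound, *yilX* is not transcribed.
So YilX is not produced.
Fe²⁺ is absent, so IrpY is inactive.
Maltulose is absent, so QilA is inactive.
Required activator QilA is absent, so *quvL* is not transcribed.
So QuvL is not produced.
Required activator QuvL is absent, so *velD* is not transcribed.
→ *velD* is OFF.
Sorbose is absent, so KulZ is active.
cAMP is present, so MorA is active.
With repressor MorA bound, *lutT* is not transcribed.
→ *lutT* is OFF.
Norleucine is absent, so ZorZ is inactive.
Palatinose is absent, so OxaD is active.
With repressor OxaD bound, *orvX* is not transcribed.
So OrvX is not produced.
Indole is present, so VorL is inactive.
Homoserine is absent, so LomM is inactive.
No activator is available at the *morU* promoter, so *morU* is not transcribed.
So MorU is not produced.
Required activator MorU is absent, so *yilG* is not transcribed.
→ *yilG* is OFF.
Diaminopimelate is present, so IrpZ is active.
No repressor is bound and IrpZ is active, so *zorN* is transcribed.
So ZorN is produced and active.
Zn²⁺ is present, so KulM is inactive.
With repressor ZorN bound, *pexC* is not transcribed.
→ *pexC* is OFF.
Cellobiose is present, so LomR is active.
With repressor LomR bound, *rudQ* is not transcribed.
So RudQ is not produced.
Fumarate is present, so DovY is active.
With repressor DovY bound, *orvZ* is not transcribed.
→ *orvZ* is OFF.
0 of the 5 genes are transcribed.

0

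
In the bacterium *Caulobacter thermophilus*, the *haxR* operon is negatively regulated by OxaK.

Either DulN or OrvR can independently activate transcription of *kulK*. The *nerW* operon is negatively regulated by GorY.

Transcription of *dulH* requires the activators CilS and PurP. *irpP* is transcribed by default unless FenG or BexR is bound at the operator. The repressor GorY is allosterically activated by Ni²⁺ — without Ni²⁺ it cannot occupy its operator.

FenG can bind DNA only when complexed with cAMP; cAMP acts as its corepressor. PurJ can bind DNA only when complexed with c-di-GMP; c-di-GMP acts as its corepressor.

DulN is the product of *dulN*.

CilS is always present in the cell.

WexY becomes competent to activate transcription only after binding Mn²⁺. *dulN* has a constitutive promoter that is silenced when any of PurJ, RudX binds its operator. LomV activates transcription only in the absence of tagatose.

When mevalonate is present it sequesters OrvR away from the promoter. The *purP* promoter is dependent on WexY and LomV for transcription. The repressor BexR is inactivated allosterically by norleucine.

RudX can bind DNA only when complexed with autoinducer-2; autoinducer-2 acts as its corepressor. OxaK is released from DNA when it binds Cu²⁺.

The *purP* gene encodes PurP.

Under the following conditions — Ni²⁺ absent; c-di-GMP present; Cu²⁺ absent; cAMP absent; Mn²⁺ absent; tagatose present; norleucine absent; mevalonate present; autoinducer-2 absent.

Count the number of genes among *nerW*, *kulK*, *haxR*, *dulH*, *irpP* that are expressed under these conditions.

Ni²⁺ is absent, so GorY is inactive.
With no repressor bound, *nerW* is transcribed.
→ *nerW* is ON.
c-di-GMP is present, so PurJ is active.
Autoinducer-2 is absent, so RudX is inactive.
With repressor PurJ bound, *dulN* is not transcribed.
So DulN is not produced.
Mevalonate is present, so OrvR is inactive.
No activator is available at the *kulK* promoter, so *kulK* is not transcribed.
→ *kulK* is OFF.
Cu²⁺ is absent, so OxaK is active.
With repressor OxaK bound, *haxR* is not transcribed.
→ *haxR* is OFF.
CilS is produced constitutively and is active.
Mn²⁺ is absent, so WexY is inactive.
Tagatose is present, so LomV is inactive.
Required activator WexY is absent, so *purP* is not transcribed.
So PurP is not produced.
Required activator PurP is absent, so *dulH* is not transcribed.
→ *dulH* is OFF.
cAMP is absent, so FenG is inactive.
Norleucine is absent, so BexR is active.
With repressor BexR bound, *irpP* is not transcribed.
→ *irpP* is OFF.
1 of the 5 genes is transcribed.

1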